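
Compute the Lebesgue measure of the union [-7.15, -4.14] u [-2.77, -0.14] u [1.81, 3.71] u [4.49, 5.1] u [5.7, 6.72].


For pairwise disjoint intervals, m(union) = sum of lengths.
= (-4.14 - -7.15) + (-0.14 - -2.77) + (3.71 - 1.81) + (5.1 - 4.49) + (6.72 - 5.7)
= 3.01 + 2.63 + 1.9 + 0.61 + 1.02
= 9.17


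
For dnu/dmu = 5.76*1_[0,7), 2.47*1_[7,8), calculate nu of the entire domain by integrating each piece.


Integrate each piece of the Radon-Nikodym derivative:
Step 1: integral_0^7 5.76 dx = 5.76*(7-0) = 5.76*7 = 40.32
Step 2: integral_7^8 2.47 dx = 2.47*(8-7) = 2.47*1 = 2.47
Total: 40.32 + 2.47 = 42.79


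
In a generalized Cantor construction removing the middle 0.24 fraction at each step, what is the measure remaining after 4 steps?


Step 1: At each step, fraction remaining = 1 - 0.24 = 0.76
Step 2: After 4 steps, measure = (0.76)^4
Step 3: Computing the power step by step:
  After step 1: 0.76
  After step 2: 0.5776
  After step 3: 0.438976
  After step 4: 0.333622
Result = 0.333622


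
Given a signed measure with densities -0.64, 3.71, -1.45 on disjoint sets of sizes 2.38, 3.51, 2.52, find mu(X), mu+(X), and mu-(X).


Step 1: Compute signed measure on each set:
  Set 1: -0.64 * 2.38 = -1.5232
  Set 2: 3.71 * 3.51 = 13.0221
  Set 3: -1.45 * 2.52 = -3.654
Step 2: Total signed measure = (-1.5232) + (13.0221) + (-3.654)
     = 7.8449
Step 3: Positive part mu+(X) = sum of positive contributions = 13.0221
Step 4: Negative part mu-(X) = |sum of negative contributions| = 5.1772


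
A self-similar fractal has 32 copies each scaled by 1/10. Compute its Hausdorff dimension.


For a self-similar set with N copies scaled by 1/r:
dim_H = log(N)/log(r) = log(32)/log(10)
= 3.465736/2.302585
= 1.50515


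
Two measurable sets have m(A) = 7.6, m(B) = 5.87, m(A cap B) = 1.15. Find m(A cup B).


By inclusion-exclusion: m(A u B) = m(A) + m(B) - m(A n B)
= 7.6 + 5.87 - 1.15
= 12.32


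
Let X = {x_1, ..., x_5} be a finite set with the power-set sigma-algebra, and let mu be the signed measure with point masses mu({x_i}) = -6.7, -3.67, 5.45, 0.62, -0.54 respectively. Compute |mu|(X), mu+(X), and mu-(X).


Step 1: Every measurable set is a union of atoms (the cells / points), so a Hahn decomposition is
  obtained by grouping atoms by sign: P = union of atoms with mu > 0, N = union of the remaining atoms.
  Atoms in P (indices): 3, 4;  atoms in N (indices): 1, 2, 5
  Positive values: 5.45, 0.62
  Negative values: -6.7, -3.67, -0.54
Step 2: mu+(X) = mu(P) = sum of positive atom values = 6.07
Step 3: mu-(X) = -mu(N) = sum of |negative atom values| = 10.91
Step 4: |mu|(X) = mu+(X) + mu-(X) = 6.07 + 10.91 = 16.98


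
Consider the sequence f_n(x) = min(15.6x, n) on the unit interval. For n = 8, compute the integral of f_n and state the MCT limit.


f(x) = 15.6x on [0,1]; f_n(x) = min(15.6x, n). At n = 8:
Step 1: f(x) reaches 8 at x = 8/15.6 = 0.512821
Step 2: integral(f_8) = integral(15.6x, 0, 0.512821) + integral(8, 0.512821, 1)
       = 15.6*0.512821^2/2 + 8*(1 - 0.512821)
       = 2.051282 + 3.897436
       = 5.948718
Step 3: As n -> infinity, f_n increases to f, so by MCT integral(f_n) -> integral(f) = 15.6/2 = 7.8.
Convergence: integral(f_8) = 5.948718 -> 7.8 as n -> infinity


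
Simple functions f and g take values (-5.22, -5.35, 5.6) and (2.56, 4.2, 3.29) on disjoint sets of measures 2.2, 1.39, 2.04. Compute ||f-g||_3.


Step 1: Compute differences f_i - g_i:
  -5.22 - 2.56 = -7.78
  -5.35 - 4.2 = -9.55
  5.6 - 3.29 = 2.31
Step 2: Compute |diff|^3 * measure for each set:
  |-7.78|^3 * 2.2 = 470.910952 * 2.2 = 1036.004094
  |-9.55|^3 * 1.39 = 870.983875 * 1.39 = 1210.667586
  |2.31|^3 * 2.04 = 12.326391 * 2.04 = 25.145838
Step 3: Sum = 2271.817518
Step 4: ||f-g||_3 = (2271.817518)^(1/3) = 13.145925


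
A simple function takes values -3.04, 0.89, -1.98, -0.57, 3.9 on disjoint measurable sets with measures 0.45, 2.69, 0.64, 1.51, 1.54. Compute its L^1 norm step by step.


Step 1: Compute |f_i|^1 for each value:
  |-3.04|^1 = 3.04
  |0.89|^1 = 0.89
  |-1.98|^1 = 1.98
  |-0.57|^1 = 0.57
  |3.9|^1 = 3.9
Step 2: Multiply by measures and sum:
  3.04 * 0.45 = 1.368
  0.89 * 2.69 = 2.3941
  1.98 * 0.64 = 1.2672
  0.57 * 1.51 = 0.8607
  3.9 * 1.54 = 6.006
Sum = 1.368 + 2.3941 + 1.2672 + 0.8607 + 6.006 = 11.896
Step 3: Take the p-th root:
||f||_1 = (11.896)^(1/1) = 11.896


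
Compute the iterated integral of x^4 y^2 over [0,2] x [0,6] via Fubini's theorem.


By Fubini's theorem, the double integral factors as a product of single integrals:
Step 1: integral_0^2 x^4 dx = [x^5/5] from 0 to 2
     = 2^5/5 = 6.4
Step 2: integral_0^6 y^2 dy = [y^3/3] from 0 to 6
     = 6^3/3 = 72
Step 3: Double integral = 6.4 * 72 = 460.8


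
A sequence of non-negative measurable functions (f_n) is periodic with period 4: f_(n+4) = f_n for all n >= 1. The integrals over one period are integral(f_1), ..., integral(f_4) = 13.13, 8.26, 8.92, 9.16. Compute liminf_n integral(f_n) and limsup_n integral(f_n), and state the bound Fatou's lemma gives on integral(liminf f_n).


The sequence (integral(f_n)) is periodic with period 4, repeating the values 13.13, 8.26, 8.92, 9.16 indefinitely.
Step 1: For a periodic sequence, every tail (a_m, a_(m+1), ...) contains all 4 period values infinitely often.
Step 2: Hence inf of every tail = min of the period values = min(13.13, 8.26, 8.92, 9.16) = 8.26.
        liminf_n integral(f_n) = sup over m of (inf of tail from m) = 8.26.
Step 3: Similarly sup of every tail = max of the period values = 13.13.
        limsup_n integral(f_n) = 13.13.
Step 4: Fatou's lemma: integral(liminf_n f_n) <= liminf_n integral(f_n) = 8.26.
        So the integral of the pointwise liminf is at most 8.26.


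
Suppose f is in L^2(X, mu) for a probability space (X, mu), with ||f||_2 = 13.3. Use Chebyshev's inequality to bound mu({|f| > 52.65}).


Chebyshev/Markov inequality: mu(|f| > eps) <= (||f||_p / eps)^p
Step 1: ||f||_2 / eps = 13.3 / 52.65 = 0.252612
Step 2: Raise to power p = 2:
  (0.252612)^2 = 0.063813
Step 3: Therefore mu(|f| > 52.65) <= 0.063813


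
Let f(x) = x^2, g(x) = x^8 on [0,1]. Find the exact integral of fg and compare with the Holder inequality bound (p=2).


Step 1: Exact integral of f*g = integral(x^10, 0, 1) = 1/11
     = 0.090909
Step 2: Holder bound with p=2, q=2:
  ||f||_p = (integral x^4 dx)^(1/2) = (1/5)^(1/2) = 0.447214
  ||g||_q = (integral x^16 dx)^(1/2) = (1/17)^(1/2) = 0.242536
Step 3: Holder bound = ||f||_p * ||g||_q = 0.447214 * 0.242536 = 0.108465
Verification: 0.090909 <= 0.108465 (Holder holds)


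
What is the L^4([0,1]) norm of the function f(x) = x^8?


Step 1: ||f||_4 = (integral_0^1 |x^8|^4 dx)^(1/4)
     = (integral_0^1 x^32 dx)^(1/4)
Step 2: integral_0^1 x^32 dx = [x^33/(33)] from 0 to 1 = 1^33/33
     = 1/33 = 0.030303
Step 3: ||f||_4 = (0.030303)^(1/4) = 0.417226


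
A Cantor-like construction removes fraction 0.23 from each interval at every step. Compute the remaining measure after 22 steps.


Step 1: At each step, fraction remaining = 1 - 0.23 = 0.77
Step 2: After 22 steps, measure = (0.77)^22
Result = 0.003183


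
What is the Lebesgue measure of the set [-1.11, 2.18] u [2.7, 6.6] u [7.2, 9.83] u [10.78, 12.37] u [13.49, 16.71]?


For pairwise disjoint intervals, m(union) = sum of lengths.
= (2.18 - -1.11) + (6.6 - 2.7) + (9.83 - 7.2) + (12.37 - 10.78) + (16.71 - 13.49)
= 3.29 + 3.9 + 2.63 + 1.59 + 3.22
= 14.63


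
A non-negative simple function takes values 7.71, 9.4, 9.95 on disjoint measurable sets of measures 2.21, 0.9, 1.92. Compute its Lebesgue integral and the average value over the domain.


Step 1: Integral = sum(value_i * measure_i)
= 7.71*2.21 + 9.4*0.9 + 9.95*1.92
= 17.0391 + 8.46 + 19.104
= 44.6031
Step 2: Total measure of domain = 2.21 + 0.9 + 1.92 = 5.03
Step 3: Average value = 44.6031 / 5.03 = 8.867416


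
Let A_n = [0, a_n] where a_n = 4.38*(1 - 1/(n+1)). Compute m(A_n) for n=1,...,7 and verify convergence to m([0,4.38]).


By continuity of measure from below: if A_n increases to A, then m(A_n) -> m(A).
Here A = [0, 4.38], so m(A) = 4.38
Step 1: a_1 = 4.38*(1 - 1/2) = 2.19, m(A_1) = 2.19
Step 2: a_2 = 4.38*(1 - 1/3) = 2.92, m(A_2) = 2.92
Step 3: a_3 = 4.38*(1 - 1/4) = 3.285, m(A_3) = 3.285
Step 4: a_4 = 4.38*(1 - 1/5) = 3.504, m(A_4) = 3.504
Step 5: a_5 = 4.38*(1 - 1/6) = 3.65, m(A_5) = 3.65
Step 6: a_6 = 4.38*(1 - 1/7) = 3.7543, m(A_6) = 3.7543
Step 7: a_7 = 4.38*(1 - 1/8) = 3.8325, m(A_7) = 3.8325
Limit: m(A_n) -> m([0,4.38]) = 4.38


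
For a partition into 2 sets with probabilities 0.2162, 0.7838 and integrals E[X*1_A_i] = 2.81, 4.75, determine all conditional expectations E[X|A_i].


For each cell A_i: E[X|A_i] = E[X*1_A_i] / P(A_i)
Step 1: E[X|A_1] = 2.81 / 0.2162 = 12.997225
Step 2: E[X|A_2] = 4.75 / 0.7838 = 6.060219
Verification: E[X] = sum E[X*1_A_i] = 2.81 + 4.75 = 7.56


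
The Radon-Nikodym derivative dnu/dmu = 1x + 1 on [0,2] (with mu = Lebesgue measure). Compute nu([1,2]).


nu(A) = integral_A (dnu/dmu) dmu = integral_1^2 (1x + 1) dx
Step 1: Antiderivative F(x) = (1/2)x^2 + 1x
Step 2: F(2) = (1/2)*2^2 + 1*2 = 2 + 2 = 4
Step 3: F(1) = (1/2)*1^2 + 1*1 = 0.5 + 1 = 1.5
Step 4: nu([1,2]) = F(2) - F(1) = 4 - 1.5 = 2.5


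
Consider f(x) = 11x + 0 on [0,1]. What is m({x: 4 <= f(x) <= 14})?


f^(-1)([4, 14]) = {x : 4 <= 11x + 0 <= 14}
Solving: (4 - 0)/11 <= x <= (14 - 0)/11
= [0.363636, 1.272727]
Intersecting with [0,1]: [0.363636, 1]
Measure = 1 - 0.363636 = 0.636364


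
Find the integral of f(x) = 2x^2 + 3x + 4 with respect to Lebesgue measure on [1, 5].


The Lebesgue integral of a Riemann-integrable function agrees with the Riemann integral.
Antiderivative F(x) = (2/3)x^3 + (3/2)x^2 + 4x
F(5) = (2/3)*5^3 + (3/2)*5^2 + 4*5
     = (2/3)*125 + (3/2)*25 + 4*5
     = 83.333333 + 37.5 + 20
     = 140.833333
F(1) = 6.166667
Integral = F(5) - F(1) = 140.833333 - 6.166667 = 134.666667


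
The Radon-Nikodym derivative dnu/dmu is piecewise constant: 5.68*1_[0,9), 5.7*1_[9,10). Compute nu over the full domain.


Integrate each piece of the Radon-Nikodym derivative:
Step 1: integral_0^9 5.68 dx = 5.68*(9-0) = 5.68*9 = 51.12
Step 2: integral_9^10 5.7 dx = 5.7*(10-9) = 5.7*1 = 5.7
Total: 51.12 + 5.7 = 56.82


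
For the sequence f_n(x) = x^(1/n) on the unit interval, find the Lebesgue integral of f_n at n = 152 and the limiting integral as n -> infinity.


At n = 152: f_152(x) = x^(1/152).
Step 1: integral(x^(1/152), 0, 1) = [x^(1/152+1) / (1/152+1)] from 0 to 1
     = 1 / (1/152 + 1) = 1 / ((152+1)/152) = 152/(152+1)
     = 152/153 = 0.993464
Step 2: As n -> infinity, f_n(x) = x^(1/n) -> 1 for x in (0,1], and f_n is increasing in n.
By MCT, lim_n integral(f_n) = integral(lim_n f_n) = integral(1, 0, 1) = 1.
Step 3: Verify convergence: 152/153 = 0.993464 -> 1


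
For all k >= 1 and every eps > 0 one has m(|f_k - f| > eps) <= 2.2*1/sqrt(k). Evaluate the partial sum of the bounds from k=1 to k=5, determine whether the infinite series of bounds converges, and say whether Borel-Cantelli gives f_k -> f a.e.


Step 1: List the terms 2.2*1/sqrt(k) for k = 1 to 5:
  k=1: 2.2
  k=2: 1.555635
  k=3: 1.270171
  k=4: 1.1
  k=5: 0.98387
Step 2: Partial sum = 2.2 + 1.555635 + 1.270171 + 1.1 + 0.98387
     = 7.109675
Step 3: The full series sum_(k>=1) 2.2*1/sqrt(k) diverges (p-series with p = 1/2 <= 1; a nonzero constant multiple of a divergent series diverges).
Step 4: The (first) Borel-Cantelli lemma requires a summable sequence of measures, so it does not apply here;
        from this bound alone no conclusion about a.e. convergence can be drawn (convergence in measure still
        gives an a.e.-convergent subsequence, but not a.e. convergence of the whole sequence).
Conclusion: series diverges; Borel-Cantelli is inconclusive about a.e. convergence of f_k.


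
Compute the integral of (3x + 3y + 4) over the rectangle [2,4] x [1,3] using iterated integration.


By Fubini, integrate in x first, then y.
Step 1: Fix y, integrate over x in [2,4]:
  integral(3x + 3y + 4, x=2..4)
  = 3*(4^2 - 2^2)/2 + (3y + 4)*(4 - 2)
  = 18 + (3y + 4)*2
  = 18 + 6y + 8
  = 26 + 6y
Step 2: Integrate over y in [1,3]:
  integral(26 + 6y, y=1..3)
  = 26*2 + 6*(3^2 - 1^2)/2
  = 52 + 24
  = 76


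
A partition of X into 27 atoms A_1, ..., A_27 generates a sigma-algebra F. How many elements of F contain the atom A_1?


Each element of F is a union of some subset S of the 27 atoms.
The element contains A_1 iff A_1 is in S.
So we count subsets S of {A_1,...,A_27} with A_1 in S: choose freely among the other 26 atoms.
Count = 2^(27-1) = 2^26 = 67108864.


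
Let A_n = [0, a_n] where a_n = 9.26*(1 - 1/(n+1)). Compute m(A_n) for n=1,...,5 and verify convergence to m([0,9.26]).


By continuity of measure from below: if A_n increases to A, then m(A_n) -> m(A).
Here A = [0, 9.26], so m(A) = 9.26
Step 1: a_1 = 9.26*(1 - 1/2) = 4.63, m(A_1) = 4.63
Step 2: a_2 = 9.26*(1 - 1/3) = 6.1733, m(A_2) = 6.1733
Step 3: a_3 = 9.26*(1 - 1/4) = 6.945, m(A_3) = 6.945
Step 4: a_4 = 9.26*(1 - 1/5) = 7.408, m(A_4) = 7.408
Step 5: a_5 = 9.26*(1 - 1/6) = 7.7167, m(A_5) = 7.7167
Limit: m(A_n) -> m([0,9.26]) = 9.26


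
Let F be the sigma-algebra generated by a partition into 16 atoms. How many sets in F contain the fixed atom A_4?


Each element of F is a union of some subset S of the 16 atoms.
The element contains A_4 iff A_4 is in S.
So we count subsets S of {A_1,...,A_16} with A_4 in S: choose freely among the other 15 atoms.
Count = 2^(16-1) = 2^15 = 32768.


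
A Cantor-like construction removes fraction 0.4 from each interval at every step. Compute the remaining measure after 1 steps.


Step 1: At each step, fraction remaining = 1 - 0.4 = 0.6
Step 2: After 1 steps, measure = (0.6)^1
Step 3: Computing the power step by step:
  After step 1: 0.6
Result = 0.6


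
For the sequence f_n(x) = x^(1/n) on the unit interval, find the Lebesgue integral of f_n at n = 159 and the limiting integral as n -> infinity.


At n = 159: f_159(x) = x^(1/159).
Step 1: integral(x^(1/159), 0, 1) = [x^(1/159+1) / (1/159+1)] from 0 to 1
     = 1 / (1/159 + 1) = 1 / ((159+1)/159) = 159/(159+1)
     = 159/160 = 0.99375
Step 2: As n -> infinity, f_n(x) = x^(1/n) -> 1 for x in (0,1], and f_n is increasing in n.
By MCT, lim_n integral(f_n) = integral(lim_n f_n) = integral(1, 0, 1) = 1.
Step 3: Verify convergence: 159/160 = 0.99375 -> 1


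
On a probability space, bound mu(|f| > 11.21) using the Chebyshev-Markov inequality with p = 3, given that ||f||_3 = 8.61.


Chebyshev/Markov inequality: mu(|f| > eps) <= (||f||_p / eps)^p
Step 1: ||f||_3 / eps = 8.61 / 11.21 = 0.768064
Step 2: Raise to power p = 3:
  (0.768064)^3 = 0.453098
Step 3: Therefore mu(|f| > 11.21) <= 0.453098


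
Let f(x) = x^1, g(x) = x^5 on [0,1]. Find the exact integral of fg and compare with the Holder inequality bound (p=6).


Step 1: Exact integral of f*g = integral(x^6, 0, 1) = 1/7
     = 0.142857
Step 2: Holder bound with p=6, q=1.2:
  ||f||_p = (integral x^6 dx)^(1/6) = (1/7)^(1/6) = 0.72302
  ||g||_q = (integral x^6 dx)^(1/1.2) = (1/7)^(1/1.2) = 0.197584
Step 3: Holder bound = ||f||_p * ||g||_q = 0.72302 * 0.197584 = 0.142857
Verification: 0.142857 <= 0.142857 (Holder holds)


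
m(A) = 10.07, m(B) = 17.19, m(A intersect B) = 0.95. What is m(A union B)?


By inclusion-exclusion: m(A u B) = m(A) + m(B) - m(A n B)
= 10.07 + 17.19 - 0.95
= 26.31


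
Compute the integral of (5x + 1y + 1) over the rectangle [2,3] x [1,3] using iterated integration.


By Fubini, integrate in x first, then y.
Step 1: Fix y, integrate over x in [2,3]:
  integral(5x + 1y + 1, x=2..3)
  = 5*(3^2 - 2^2)/2 + (1y + 1)*(3 - 2)
  = 12.5 + (1y + 1)*1
  = 12.5 + 1y + 1
  = 13.5 + 1y
Step 2: Integrate over y in [1,3]:
  integral(13.5 + 1y, y=1..3)
  = 13.5*2 + 1*(3^2 - 1^2)/2
  = 27 + 4
  = 31


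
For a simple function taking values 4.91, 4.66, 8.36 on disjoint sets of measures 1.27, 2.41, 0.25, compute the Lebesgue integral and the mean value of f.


Step 1: Integral = sum(value_i * measure_i)
= 4.91*1.27 + 4.66*2.41 + 8.36*0.25
= 6.2357 + 11.2306 + 2.09
= 19.5563
Step 2: Total measure of domain = 1.27 + 2.41 + 0.25 = 3.93
Step 3: Average value = 19.5563 / 3.93 = 4.976158


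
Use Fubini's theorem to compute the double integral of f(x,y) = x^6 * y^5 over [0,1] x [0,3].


By Fubini's theorem, the double integral factors as a product of single integrals:
Step 1: integral_0^1 x^6 dx = [x^7/7] from 0 to 1
     = 1^7/7 = 0.142857
Step 2: integral_0^3 y^5 dy = [y^6/6] from 0 to 3
     = 3^6/6 = 121.5
Step 3: Double integral = 0.142857 * 121.5 = 17.357143


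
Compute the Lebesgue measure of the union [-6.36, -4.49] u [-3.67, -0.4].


For pairwise disjoint intervals, m(union) = sum of lengths.
= (-4.49 - -6.36) + (-0.4 - -3.67)
= 1.87 + 3.27
= 5.14


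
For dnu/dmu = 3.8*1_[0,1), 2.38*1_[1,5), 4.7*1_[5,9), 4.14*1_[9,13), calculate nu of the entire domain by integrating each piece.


Integrate each piece of the Radon-Nikodym derivative:
Step 1: integral_0^1 3.8 dx = 3.8*(1-0) = 3.8*1 = 3.8
Step 2: integral_1^5 2.38 dx = 2.38*(5-1) = 2.38*4 = 9.52
Step 3: integral_5^9 4.7 dx = 4.7*(9-5) = 4.7*4 = 18.8
Step 4: integral_9^13 4.14 dx = 4.14*(13-9) = 4.14*4 = 16.56
Total: 3.8 + 9.52 + 18.8 + 16.56 = 48.68


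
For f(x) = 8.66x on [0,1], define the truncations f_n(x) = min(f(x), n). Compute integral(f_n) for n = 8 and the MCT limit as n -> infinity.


f(x) = 8.66x on [0,1]; f_n(x) = min(8.66x, n). At n = 8:
Step 1: f(x) reaches 8 at x = 8/8.66 = 0.923788
Step 2: integral(f_8) = integral(8.66x, 0, 0.923788) + integral(8, 0.923788, 1)
       = 8.66*0.923788^2/2 + 8*(1 - 0.923788)
       = 3.69515 + 0.6097
       = 4.30485
Step 3: As n -> infinity, f_n increases to f, so by MCT integral(f_n) -> integral(f) = 8.66/2 = 4.33.
Convergence: integral(f_8) = 4.30485 -> 4.33 as n -> infinity


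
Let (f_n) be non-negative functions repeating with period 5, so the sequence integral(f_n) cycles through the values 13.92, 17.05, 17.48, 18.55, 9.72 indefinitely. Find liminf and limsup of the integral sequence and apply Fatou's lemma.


The sequence (integral(f_n)) is periodic with period 5, repeating the values 13.92, 17.05, 17.48, 18.55, 9.72 indefinitely.
Step 1: For a periodic sequence, every tail (a_m, a_(m+1), ...) contains all 5 period values infinitely often.
Step 2: Hence inf of every tail = min of the period values = min(13.92, 17.05, 17.48, 18.55, 9.72) = 9.72.
        liminf_n integral(f_n) = sup over m of (inf of tail from m) = 9.72.
Step 3: Similarly sup of every tail = max of the period values = 18.55.
        limsup_n integral(f_n) = 18.55.
Step 4: Fatou's lemma: integral(liminf_n f_n) <= liminf_n integral(f_n) = 9.72.
        So the integral of the pointwise liminf is at most 9.72.


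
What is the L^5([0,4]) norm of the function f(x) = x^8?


Step 1: ||f||_5 = (integral_0^4 |x^8|^5 dx)^(1/5)
     = (integral_0^4 x^40 dx)^(1/5)
Step 2: integral_0^4 x^40 dx = [x^41/(41)] from 0 to 4 = 4^41/41
     = 4835703278458516698824704/41 = 1.179440e+23
Step 3: ||f||_5 = (1.179440e+23)^(1/5) = 41146.713964


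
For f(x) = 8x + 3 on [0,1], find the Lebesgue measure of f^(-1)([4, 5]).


f^(-1)([4, 5]) = {x : 4 <= 8x + 3 <= 5}
Solving: (4 - 3)/8 <= x <= (5 - 3)/8
= [0.125, 0.25]
Intersecting with [0,1]: [0.125, 0.25]
Measure = 0.25 - 0.125 = 0.125


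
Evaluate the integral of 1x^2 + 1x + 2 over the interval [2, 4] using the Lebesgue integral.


The Lebesgue integral of a Riemann-integrable function agrees with the Riemann integral.
Antiderivative F(x) = (1/3)x^3 + (1/2)x^2 + 2x
F(4) = (1/3)*4^3 + (1/2)*4^2 + 2*4
     = (1/3)*64 + (1/2)*16 + 2*4
     = 21.333333 + 8 + 8
     = 37.333333
F(2) = 8.666667
Integral = F(4) - F(2) = 37.333333 - 8.666667 = 28.666667


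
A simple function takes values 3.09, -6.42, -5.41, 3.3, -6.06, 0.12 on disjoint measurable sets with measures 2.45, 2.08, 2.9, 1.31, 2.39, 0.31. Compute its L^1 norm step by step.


Step 1: Compute |f_i|^1 for each value:
  |3.09|^1 = 3.09
  |-6.42|^1 = 6.42
  |-5.41|^1 = 5.41
  |3.3|^1 = 3.3
  |-6.06|^1 = 6.06
  |0.12|^1 = 0.12
Step 2: Multiply by measures and sum:
  3.09 * 2.45 = 7.5705
  6.42 * 2.08 = 13.3536
  5.41 * 2.9 = 15.689
  3.3 * 1.31 = 4.323
  6.06 * 2.39 = 14.4834
  0.12 * 0.31 = 0.0372
Sum = 7.5705 + 13.3536 + 15.689 + 4.323 + 14.4834 + 0.0372 = 55.4567
Step 3: Take the p-th root:
||f||_1 = (55.4567)^(1/1) = 55.4567


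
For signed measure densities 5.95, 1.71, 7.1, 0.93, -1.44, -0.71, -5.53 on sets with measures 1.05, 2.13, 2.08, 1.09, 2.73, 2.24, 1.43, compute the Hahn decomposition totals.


Step 1: Compute signed measure on each set:
  Set 1: 5.95 * 1.05 = 6.2475
  Set 2: 1.71 * 2.13 = 3.6423
  Set 3: 7.1 * 2.08 = 14.768
  Set 4: 0.93 * 1.09 = 1.0137
  Set 5: -1.44 * 2.73 = -3.9312
  Set 6: -0.71 * 2.24 = -1.5904
  Set 7: -5.53 * 1.43 = -7.9079
Step 2: Total signed measure = (6.2475) + (3.6423) + (14.768) + (1.0137) + (-3.9312) + (-1.5904) + (-7.9079)
     = 12.242
Step 3: Positive part mu+(X) = sum of positive contributions = 25.6715
Step 4: Negative part mu-(X) = |sum of negative contributions| = 13.4295


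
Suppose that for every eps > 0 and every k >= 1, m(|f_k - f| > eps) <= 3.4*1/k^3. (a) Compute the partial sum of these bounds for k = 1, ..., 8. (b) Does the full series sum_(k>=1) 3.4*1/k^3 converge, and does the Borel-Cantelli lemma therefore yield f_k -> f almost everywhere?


Step 1: List the terms 3.4*1/k^3 for k = 1 to 8:
  k=1: 3.4
  k=2: 0.425
  k=3: 0.125926
  k=4: 0.053125
  k=5: 0.0272
  k=6: 0.015741
  k=7: 0.009913
  k=8: 0.006641
Step 2: Partial sum = 3.4 + 0.425 + 0.125926 + 0.053125 + 0.0272 + 0.015741 + 0.009913 + 0.006641
     = 4.063545
Step 3: The full series sum_(k>=1) 3.4*1/k^3 converges (p-series with p = 3 > 1; a constant multiple of a convergent series converges).
Step 4: Fix eps > 0. Since sum_k m(|f_k - f| > eps) < infinity, the Borel-Cantelli lemma gives
        m(limsup_k {|f_k - f| > eps}) = 0, i.e. for a.e. x, |f_k(x) - f(x)| <= eps for all large k.
        Applying this with eps = 1/j for j = 1, 2, ... and intersecting the countably many full-measure sets,
        for a.e. x we get limsup_k |f_k(x) - f(x)| <= 1/j for every j, hence f_k -> f almost everywhere.
Conclusion: series converges; Borel-Cantelli yields f_k -> f a.e.


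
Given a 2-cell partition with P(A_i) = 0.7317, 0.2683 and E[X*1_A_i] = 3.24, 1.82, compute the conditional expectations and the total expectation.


For each cell A_i: E[X|A_i] = E[X*1_A_i] / P(A_i)
Step 1: E[X|A_1] = 3.24 / 0.7317 = 4.428044
Step 2: E[X|A_2] = 1.82 / 0.2683 = 6.783451
Verification: E[X] = sum E[X*1_A_i] = 3.24 + 1.82 = 5.06


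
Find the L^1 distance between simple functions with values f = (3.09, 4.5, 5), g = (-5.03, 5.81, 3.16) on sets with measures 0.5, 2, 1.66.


Step 1: Compute differences f_i - g_i:
  3.09 - -5.03 = 8.12
  4.5 - 5.81 = -1.31
  5 - 3.16 = 1.84
Step 2: Compute |diff|^1 * measure for each set:
  |8.12|^1 * 0.5 = 8.12 * 0.5 = 4.06
  |-1.31|^1 * 2 = 1.31 * 2 = 2.62
  |1.84|^1 * 1.66 = 1.84 * 1.66 = 3.0544
Step 3: Sum = 9.7344
Step 4: ||f-g||_1 = (9.7344)^(1/1) = 9.7344


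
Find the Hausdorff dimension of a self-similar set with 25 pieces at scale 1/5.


For a self-similar set with N copies scaled by 1/r:
dim_H = log(N)/log(r) = log(25)/log(5)
= 3.218876/1.609438
= 2


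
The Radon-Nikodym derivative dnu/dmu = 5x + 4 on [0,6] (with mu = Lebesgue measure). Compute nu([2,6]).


nu(A) = integral_A (dnu/dmu) dmu = integral_2^6 (5x + 4) dx
Step 1: Antiderivative F(x) = (5/2)x^2 + 4x
Step 2: F(6) = (5/2)*6^2 + 4*6 = 90 + 24 = 114
Step 3: F(2) = (5/2)*2^2 + 4*2 = 10 + 8 = 18
Step 4: nu([2,6]) = F(6) - F(2) = 114 - 18 = 96


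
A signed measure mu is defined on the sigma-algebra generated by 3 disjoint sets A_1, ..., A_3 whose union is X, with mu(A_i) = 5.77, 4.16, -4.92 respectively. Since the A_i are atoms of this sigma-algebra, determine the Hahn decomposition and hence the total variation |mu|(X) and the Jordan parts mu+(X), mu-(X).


Step 1: Every measurable set is a union of atoms (the cells / points), so a Hahn decomposition is
  obtained by grouping atoms by sign: P = union of atoms with mu > 0, N = union of the remaining atoms.
  Atoms in P (indices): 1, 2;  atoms in N (indices): 3
  Positive values: 5.77, 4.16
  Negative values: -4.92
Step 2: mu+(X) = mu(P) = sum of positive atom values = 9.93
Step 3: mu-(X) = -mu(N) = sum of |negative atom values| = 4.92
Step 4: |mu|(X) = mu+(X) + mu-(X) = 9.93 + 4.92 = 14.85


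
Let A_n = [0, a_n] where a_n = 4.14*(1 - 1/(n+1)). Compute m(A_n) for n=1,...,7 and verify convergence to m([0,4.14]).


By continuity of measure from below: if A_n increases to A, then m(A_n) -> m(A).
Here A = [0, 4.14], so m(A) = 4.14
Step 1: a_1 = 4.14*(1 - 1/2) = 2.07, m(A_1) = 2.07
Step 2: a_2 = 4.14*(1 - 1/3) = 2.76, m(A_2) = 2.76
Step 3: a_3 = 4.14*(1 - 1/4) = 3.105, m(A_3) = 3.105
Step 4: a_4 = 4.14*(1 - 1/5) = 3.312, m(A_4) = 3.312
Step 5: a_5 = 4.14*(1 - 1/6) = 3.45, m(A_5) = 3.45
Step 6: a_6 = 4.14*(1 - 1/7) = 3.5486, m(A_6) = 3.5486
Step 7: a_7 = 4.14*(1 - 1/8) = 3.6225, m(A_7) = 3.6225
Limit: m(A_n) -> m([0,4.14]) = 4.14


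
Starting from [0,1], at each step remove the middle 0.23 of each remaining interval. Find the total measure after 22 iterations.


Step 1: At each step, fraction remaining = 1 - 0.23 = 0.77
Step 2: After 22 steps, measure = (0.77)^22
Result = 0.003183


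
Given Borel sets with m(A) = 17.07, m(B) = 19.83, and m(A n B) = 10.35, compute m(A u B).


By inclusion-exclusion: m(A u B) = m(A) + m(B) - m(A n B)
= 17.07 + 19.83 - 10.35
= 26.55


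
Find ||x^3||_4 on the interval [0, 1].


Step 1: ||f||_4 = (integral_0^1 |x^3|^4 dx)^(1/4)
     = (integral_0^1 x^12 dx)^(1/4)
Step 2: integral_0^1 x^12 dx = [x^13/(13)] from 0 to 1 = 1^13/13
     = 1/13 = 0.076923
Step 3: ||f||_4 = (0.076923)^(1/4) = 0.52664


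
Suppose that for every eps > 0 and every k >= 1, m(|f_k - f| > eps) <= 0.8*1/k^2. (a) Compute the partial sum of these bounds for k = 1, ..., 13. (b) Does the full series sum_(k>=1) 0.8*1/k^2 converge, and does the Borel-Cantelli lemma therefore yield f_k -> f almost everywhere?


Step 1: List the terms 0.8*1/k^2 for k = 1 to 13:
  k=1: 0.8
  k=2: 0.2
  k=3: 0.088889
  k=4: 0.05
  k=5: 0.032
  k=6: 0.022222
  k=7: 0.016327
  k=8: 0.0125
  k=9: 0.009877
  k=10: 0.008
  k=11: 0.006612
  k=12: 0.005556
  k=13: 0.004734
Step 2: Partial sum = 0.8 + 0.2 + 0.088889 + 0.05 + 0.032 + 0.022222 + 0.016327 + 0.0125 + 0.009877 + 0.008 + 0.006612 + 0.005556 + 0.004734
     = 1.256715
Step 3: The full series sum_(k>=1) 0.8*1/k^2 converges (p-series with p = 2 > 1; a constant multiple of a convergent series converges).
Step 4: Fix eps > 0. Since sum_k m(|f_k - f| > eps) < infinity, the Borel-Cantelli lemma gives
        m(limsup_k {|f_k - f| > eps}) = 0, i.e. for a.e. x, |f_k(x) - f(x)| <= eps for all large k.
        Applying this with eps = 1/j for j = 1, 2, ... and intersecting the countably many full-measure sets,
        for a.e. x we get limsup_k |f_k(x) - f(x)| <= 1/j for every j, hence f_k -> f almost everywhere.
Conclusion: series converges; Borel-Cantelli yields f_k -> f a.e.


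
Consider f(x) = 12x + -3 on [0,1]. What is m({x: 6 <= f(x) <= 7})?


f^(-1)([6, 7]) = {x : 6 <= 12x + -3 <= 7}
Solving: (6 - -3)/12 <= x <= (7 - -3)/12
= [0.75, 0.833333]
Intersecting with [0,1]: [0.75, 0.833333]
Measure = 0.833333 - 0.75 = 0.083333


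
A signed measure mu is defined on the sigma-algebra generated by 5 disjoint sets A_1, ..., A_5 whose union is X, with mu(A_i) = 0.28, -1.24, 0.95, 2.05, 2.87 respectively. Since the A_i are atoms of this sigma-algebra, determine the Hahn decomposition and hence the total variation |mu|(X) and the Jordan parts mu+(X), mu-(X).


Step 1: Every measurable set is a union of atoms (the cells / points), so a Hahn decomposition is
  obtained by grouping atoms by sign: P = union of atoms with mu > 0, N = union of the remaining atoms.
  Atoms in P (indices): 1, 3, 4, 5;  atoms in N (indices): 2
  Positive values: 0.28, 0.95, 2.05, 2.87
  Negative values: -1.24
Step 2: mu+(X) = mu(P) = sum of positive atom values = 6.15
Step 3: mu-(X) = -mu(N) = sum of |negative atom values| = 1.24
Step 4: |mu|(X) = mu+(X) + mu-(X) = 6.15 + 1.24 = 7.39


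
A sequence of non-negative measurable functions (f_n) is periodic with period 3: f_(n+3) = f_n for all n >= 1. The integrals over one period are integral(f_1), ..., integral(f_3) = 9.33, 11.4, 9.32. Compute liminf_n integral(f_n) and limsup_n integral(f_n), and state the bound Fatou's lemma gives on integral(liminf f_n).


The sequence (integral(f_n)) is periodic with period 3, repeating the values 9.33, 11.4, 9.32 indefinitely.
Step 1: For a periodic sequence, every tail (a_m, a_(m+1), ...) contains all 3 period values infinitely often.
Step 2: Hence inf of every tail = min of the period values = min(9.33, 11.4, 9.32) = 9.32.
        liminf_n integral(f_n) = sup over m of (inf of tail from m) = 9.32.
Step 3: Similarly sup of every tail = max of the period values = 11.4.
        limsup_n integral(f_n) = 11.4.
Step 4: Fatou's lemma: integral(liminf_n f_n) <= liminf_n integral(f_n) = 9.32.
        So the integral of the pointwise liminf is at most 9.32.


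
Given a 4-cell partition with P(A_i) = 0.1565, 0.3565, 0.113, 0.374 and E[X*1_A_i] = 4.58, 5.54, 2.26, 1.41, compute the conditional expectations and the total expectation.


For each cell A_i: E[X|A_i] = E[X*1_A_i] / P(A_i)
Step 1: E[X|A_1] = 4.58 / 0.1565 = 29.265176
Step 2: E[X|A_2] = 5.54 / 0.3565 = 15.539972
Step 3: E[X|A_3] = 2.26 / 0.113 = 20
Step 4: E[X|A_4] = 1.41 / 0.374 = 3.770053
Verification: E[X] = sum E[X*1_A_i] = 4.58 + 5.54 + 2.26 + 1.41 = 13.79


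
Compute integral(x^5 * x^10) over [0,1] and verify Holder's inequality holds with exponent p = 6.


Step 1: Exact integral of f*g = integral(x^15, 0, 1) = 1/16
     = 0.0625
Step 2: Holder bound with p=6, q=1.2:
  ||f||_p = (integral x^30 dx)^(1/6) = (1/31)^(1/6) = 0.564209
  ||g||_q = (integral x^12 dx)^(1/1.2) = (1/13)^(1/1.2) = 0.117954
Step 3: Holder bound = ||f||_p * ||g||_q = 0.564209 * 0.117954 = 0.066551
Verification: 0.0625 <= 0.066551 (Holder holds)


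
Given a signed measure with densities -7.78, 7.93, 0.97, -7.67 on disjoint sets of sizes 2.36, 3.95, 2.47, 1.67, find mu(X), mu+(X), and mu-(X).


Step 1: Compute signed measure on each set:
  Set 1: -7.78 * 2.36 = -18.3608
  Set 2: 7.93 * 3.95 = 31.3235
  Set 3: 0.97 * 2.47 = 2.3959
  Set 4: -7.67 * 1.67 = -12.8089
Step 2: Total signed measure = (-18.3608) + (31.3235) + (2.3959) + (-12.8089)
     = 2.5497
Step 3: Positive part mu+(X) = sum of positive contributions = 33.7194
Step 4: Negative part mu-(X) = |sum of negative contributions| = 31.1697


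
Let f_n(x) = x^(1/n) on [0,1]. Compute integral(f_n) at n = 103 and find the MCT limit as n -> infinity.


At n = 103: f_103(x) = x^(1/103).
Step 1: integral(x^(1/103), 0, 1) = [x^(1/103+1) / (1/103+1)] from 0 to 1
     = 1 / (1/103 + 1) = 1 / ((103+1)/103) = 103/(103+1)
     = 103/104 = 0.990385
Step 2: As n -> infinity, f_n(x) = x^(1/n) -> 1 for x in (0,1], and f_n is increasing in n.
By MCT, lim_n integral(f_n) = integral(lim_n f_n) = integral(1, 0, 1) = 1.
Step 3: Verify convergence: 103/104 = 0.990385 -> 1


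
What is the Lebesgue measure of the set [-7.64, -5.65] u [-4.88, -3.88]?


For pairwise disjoint intervals, m(union) = sum of lengths.
= (-5.65 - -7.64) + (-3.88 - -4.88)
= 1.99 + 1
= 2.99


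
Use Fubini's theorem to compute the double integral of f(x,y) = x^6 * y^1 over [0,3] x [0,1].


By Fubini's theorem, the double integral factors as a product of single integrals:
Step 1: integral_0^3 x^6 dx = [x^7/7] from 0 to 3
     = 3^7/7 = 312.428571
Step 2: integral_0^1 y^1 dy = [y^2/2] from 0 to 1
     = 1^2/2 = 0.5
Step 3: Double integral = 312.428571 * 0.5 = 156.214286


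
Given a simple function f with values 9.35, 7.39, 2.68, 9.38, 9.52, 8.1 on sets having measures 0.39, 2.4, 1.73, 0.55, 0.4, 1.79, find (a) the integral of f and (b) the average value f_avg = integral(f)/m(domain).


Step 1: Integral = sum(value_i * measure_i)
= 9.35*0.39 + 7.39*2.4 + 2.68*1.73 + 9.38*0.55 + 9.52*0.4 + 8.1*1.79
= 3.6465 + 17.736 + 4.6364 + 5.159 + 3.808 + 14.499
= 49.4849
Step 2: Total measure of domain = 0.39 + 2.4 + 1.73 + 0.55 + 0.4 + 1.79 = 7.26
Step 3: Average value = 49.4849 / 7.26 = 6.816102


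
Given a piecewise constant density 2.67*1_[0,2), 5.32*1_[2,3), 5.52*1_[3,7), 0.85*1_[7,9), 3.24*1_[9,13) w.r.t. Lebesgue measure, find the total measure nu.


Integrate each piece of the Radon-Nikodym derivative:
Step 1: integral_0^2 2.67 dx = 2.67*(2-0) = 2.67*2 = 5.34
Step 2: integral_2^3 5.32 dx = 5.32*(3-2) = 5.32*1 = 5.32
Step 3: integral_3^7 5.52 dx = 5.52*(7-3) = 5.52*4 = 22.08
Step 4: integral_7^9 0.85 dx = 0.85*(9-7) = 0.85*2 = 1.7
Step 5: integral_9^13 3.24 dx = 3.24*(13-9) = 3.24*4 = 12.96
Total: 5.34 + 5.32 + 22.08 + 1.7 + 12.96 = 47.4


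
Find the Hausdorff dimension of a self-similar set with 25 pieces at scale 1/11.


For a self-similar set with N copies scaled by 1/r:
dim_H = log(N)/log(r) = log(25)/log(11)
= 3.218876/2.397895
= 1.342375


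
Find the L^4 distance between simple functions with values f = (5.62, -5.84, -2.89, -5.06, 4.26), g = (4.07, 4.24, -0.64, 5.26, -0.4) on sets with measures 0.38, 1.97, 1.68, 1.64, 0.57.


Step 1: Compute differences f_i - g_i:
  5.62 - 4.07 = 1.55
  -5.84 - 4.24 = -10.08
  -2.89 - -0.64 = -2.25
  -5.06 - 5.26 = -10.32
  4.26 - -0.4 = 4.66
Step 2: Compute |diff|^4 * measure for each set:
  |1.55|^4 * 0.38 = 5.772006 * 0.38 = 2.193362
  |-10.08|^4 * 1.97 = 10323.860521 * 1.97 = 20338.005226
  |-2.25|^4 * 1.68 = 25.628906 * 1.68 = 43.056562
  |-10.32|^4 * 1.64 = 11342.761206 * 1.64 = 18602.128377
  |4.66|^4 * 0.57 = 471.567283 * 0.57 = 268.793352
Step 3: Sum = 39254.17688
Step 4: ||f-g||_4 = (39254.17688)^(1/4) = 14.075748


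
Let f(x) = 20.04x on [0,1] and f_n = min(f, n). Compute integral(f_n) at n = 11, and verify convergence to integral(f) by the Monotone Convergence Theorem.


f(x) = 20.04x on [0,1]; f_n(x) = min(20.04x, n). At n = 11:
Step 1: f(x) reaches 11 at x = 11/20.04 = 0.548902
Step 2: integral(f_11) = integral(20.04x, 0, 0.548902) + integral(11, 0.548902, 1)
       = 20.04*0.548902^2/2 + 11*(1 - 0.548902)
       = 3.018962 + 4.962076
       = 7.981038
Step 3: As n -> infinity, f_n increases to f, so by MCT integral(f_n) -> integral(f) = 20.04/2 = 10.02.
Convergence: integral(f_11) = 7.981038 -> 10.02 as n -> infinity


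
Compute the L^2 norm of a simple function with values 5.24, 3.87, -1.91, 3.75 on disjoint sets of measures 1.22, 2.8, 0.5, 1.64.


Step 1: Compute |f_i|^2 for each value:
  |5.24|^2 = 27.4576
  |3.87|^2 = 14.9769
  |-1.91|^2 = 3.6481
  |3.75|^2 = 14.0625
Step 2: Multiply by measures and sum:
  27.4576 * 1.22 = 33.498272
  14.9769 * 2.8 = 41.93532
  3.6481 * 0.5 = 1.82405
  14.0625 * 1.64 = 23.0625
Sum = 33.498272 + 41.93532 + 1.82405 + 23.0625 = 100.320142
Step 3: Take the p-th root:
||f||_2 = (100.320142)^(1/2) = 10.015994


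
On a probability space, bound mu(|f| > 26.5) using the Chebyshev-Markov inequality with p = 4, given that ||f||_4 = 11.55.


Chebyshev/Markov inequality: mu(|f| > eps) <= (||f||_p / eps)^p
Step 1: ||f||_4 / eps = 11.55 / 26.5 = 0.435849
Step 2: Raise to power p = 4:
  (0.435849)^4 = 0.036086
Step 3: Therefore mu(|f| > 26.5) <= 0.036086


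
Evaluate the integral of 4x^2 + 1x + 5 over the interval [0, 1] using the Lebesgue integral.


The Lebesgue integral of a Riemann-integrable function agrees with the Riemann integral.
Antiderivative F(x) = (4/3)x^3 + (1/2)x^2 + 5x
F(1) = (4/3)*1^3 + (1/2)*1^2 + 5*1
     = (4/3)*1 + (1/2)*1 + 5*1
     = 1.333333 + 0.5 + 5
     = 6.833333
F(0) = 0.0
Integral = F(1) - F(0) = 6.833333 - 0.0 = 6.833333


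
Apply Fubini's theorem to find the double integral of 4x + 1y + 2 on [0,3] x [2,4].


By Fubini, integrate in x first, then y.
Step 1: Fix y, integrate over x in [0,3]:
  integral(4x + 1y + 2, x=0..3)
  = 4*(3^2 - 0^2)/2 + (1y + 2)*(3 - 0)
  = 18 + (1y + 2)*3
  = 18 + 3y + 6
  = 24 + 3y
Step 2: Integrate over y in [2,4]:
  integral(24 + 3y, y=2..4)
  = 24*2 + 3*(4^2 - 2^2)/2
  = 48 + 18
  = 66


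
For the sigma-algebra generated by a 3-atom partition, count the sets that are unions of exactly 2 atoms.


Each element of F is a union of some subset of the 3 atoms.
Elements that are unions of exactly 2 atoms correspond to 2-element subsets of the 3 atoms.
Count = C(3, 2) = 3! / (2! * 1!) = 3.


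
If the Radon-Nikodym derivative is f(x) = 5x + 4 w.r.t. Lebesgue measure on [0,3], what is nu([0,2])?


nu(A) = integral_A (dnu/dmu) dmu = integral_0^2 (5x + 4) dx
Step 1: Antiderivative F(x) = (5/2)x^2 + 4x
Step 2: F(2) = (5/2)*2^2 + 4*2 = 10 + 8 = 18
Step 3: F(0) = (5/2)*0^2 + 4*0 = 0.0 + 0 = 0.0
Step 4: nu([0,2]) = F(2) - F(0) = 18 - 0.0 = 18


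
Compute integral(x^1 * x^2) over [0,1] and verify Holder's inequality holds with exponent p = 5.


Step 1: Exact integral of f*g = integral(x^3, 0, 1) = 1/4
     = 0.25
Step 2: Holder bound with p=5, q=1.25:
  ||f||_p = (integral x^5 dx)^(1/5) = (1/6)^(1/5) = 0.698827
  ||g||_q = (integral x^2.5 dx)^(1/1.25) = (1/3.5)^(1/1.25) = 0.367067
Step 3: Holder bound = ||f||_p * ||g||_q = 0.698827 * 0.367067 = 0.256517
Verification: 0.25 <= 0.256517 (Holder holds)


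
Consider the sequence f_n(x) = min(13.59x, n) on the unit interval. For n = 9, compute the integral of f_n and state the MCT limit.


f(x) = 13.59x on [0,1]; f_n(x) = min(13.59x, n). At n = 9:
Step 1: f(x) reaches 9 at x = 9/13.59 = 0.662252
Step 2: integral(f_9) = integral(13.59x, 0, 0.662252) + integral(9, 0.662252, 1)
       = 13.59*0.662252^2/2 + 9*(1 - 0.662252)
       = 2.980132 + 3.039735
       = 6.019868
Step 3: As n -> infinity, f_n increases to f, so by MCT integral(f_n) -> integral(f) = 13.59/2 = 6.795.
Convergence: integral(f_9) = 6.019868 -> 6.795 as n -> infinity


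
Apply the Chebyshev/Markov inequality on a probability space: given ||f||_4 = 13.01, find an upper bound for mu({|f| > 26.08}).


Chebyshev/Markov inequality: mu(|f| > eps) <= (||f||_p / eps)^p
Step 1: ||f||_4 / eps = 13.01 / 26.08 = 0.49885
Step 2: Raise to power p = 4:
  (0.49885)^4 = 0.061927
Step 3: Therefore mu(|f| > 26.08) <= 0.061927


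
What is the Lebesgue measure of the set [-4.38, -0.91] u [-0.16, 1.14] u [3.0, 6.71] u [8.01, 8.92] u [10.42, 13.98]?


For pairwise disjoint intervals, m(union) = sum of lengths.
= (-0.91 - -4.38) + (1.14 - -0.16) + (6.71 - 3.0) + (8.92 - 8.01) + (13.98 - 10.42)
= 3.47 + 1.3 + 3.71 + 0.91 + 3.56
= 12.95


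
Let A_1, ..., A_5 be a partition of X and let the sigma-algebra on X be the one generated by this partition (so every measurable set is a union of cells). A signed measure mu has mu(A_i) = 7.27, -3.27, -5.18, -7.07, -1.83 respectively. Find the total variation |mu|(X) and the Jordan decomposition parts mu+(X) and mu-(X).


Step 1: Every measurable set is a union of atoms (the cells / points), so a Hahn decomposition is
  obtained by grouping atoms by sign: P = union of atoms with mu > 0, N = union of the remaining atoms.
  Atoms in P (indices): 1;  atoms in N (indices): 2, 3, 4, 5
  Positive values: 7.27
  Negative values: -3.27, -5.18, -7.07, -1.83
Step 2: mu+(X) = mu(P) = sum of positive atom values = 7.27
Step 3: mu-(X) = -mu(N) = sum of |negative atom values| = 17.35
Step 4: |mu|(X) = mu+(X) + mu-(X) = 7.27 + 17.35 = 24.62


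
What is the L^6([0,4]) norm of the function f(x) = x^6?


Step 1: ||f||_6 = (integral_0^4 |x^6|^6 dx)^(1/6)
     = (integral_0^4 x^36 dx)^(1/6)
Step 2: integral_0^4 x^36 dx = [x^37/(37)] from 0 to 4 = 4^37/37
     = 18889465931478580854784/37 = 5.105261e+20
Step 3: ||f||_6 = (5.105261e+20)^(1/6) = 2827.068463


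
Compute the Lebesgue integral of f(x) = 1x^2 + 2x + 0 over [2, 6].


The Lebesgue integral of a Riemann-integrable function agrees with the Riemann integral.
Antiderivative F(x) = (1/3)x^3 + (2/2)x^2 + 0x
F(6) = (1/3)*6^3 + (2/2)*6^2 + 0*6
     = (1/3)*216 + (2/2)*36 + 0*6
     = 72 + 36 + 0
     = 108
F(2) = 6.666667
Integral = F(6) - F(2) = 108 - 6.666667 = 101.333333
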